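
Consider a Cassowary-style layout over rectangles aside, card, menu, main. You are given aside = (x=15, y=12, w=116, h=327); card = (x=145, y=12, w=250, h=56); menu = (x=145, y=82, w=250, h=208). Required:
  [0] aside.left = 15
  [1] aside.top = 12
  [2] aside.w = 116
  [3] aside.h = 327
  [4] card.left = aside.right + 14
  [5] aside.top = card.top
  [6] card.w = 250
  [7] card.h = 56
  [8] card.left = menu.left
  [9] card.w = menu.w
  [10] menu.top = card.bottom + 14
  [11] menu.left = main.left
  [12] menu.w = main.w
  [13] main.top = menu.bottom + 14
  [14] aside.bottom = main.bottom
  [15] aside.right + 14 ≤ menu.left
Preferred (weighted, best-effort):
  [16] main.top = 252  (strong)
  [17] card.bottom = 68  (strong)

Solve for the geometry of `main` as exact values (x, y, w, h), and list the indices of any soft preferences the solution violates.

1. main.x = 145  [menu.left = main.left]
2. main.w = 250  [menu.w = main.w]
3. main.y = 304  [main.top = menu.bottom + 14]
4. main.h = 35  [aside.bottom = main.bottom]

main = (x=145, y=304, w=250, h=35)
violated soft preferences: 16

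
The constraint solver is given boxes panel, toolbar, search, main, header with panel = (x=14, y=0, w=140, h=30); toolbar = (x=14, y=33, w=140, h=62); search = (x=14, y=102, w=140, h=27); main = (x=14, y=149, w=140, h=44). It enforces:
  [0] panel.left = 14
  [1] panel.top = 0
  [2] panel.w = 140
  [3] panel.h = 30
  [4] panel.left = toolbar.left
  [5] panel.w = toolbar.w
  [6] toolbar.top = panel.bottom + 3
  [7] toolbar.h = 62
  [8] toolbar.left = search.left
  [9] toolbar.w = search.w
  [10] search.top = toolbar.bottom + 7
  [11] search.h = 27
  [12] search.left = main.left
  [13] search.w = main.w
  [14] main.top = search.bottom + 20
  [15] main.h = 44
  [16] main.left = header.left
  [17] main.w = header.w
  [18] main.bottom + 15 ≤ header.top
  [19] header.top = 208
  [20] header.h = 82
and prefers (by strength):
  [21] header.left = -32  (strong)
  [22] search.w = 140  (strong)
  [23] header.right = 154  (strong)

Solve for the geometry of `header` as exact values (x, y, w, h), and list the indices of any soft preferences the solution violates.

header = (x=14, y=208, w=140, h=82)
violated soft preferences: 21

1. header.x = 14  [main.left = header.left]
2. header.w = 140  [main.w = header.w]
3. header.y = 208  [header.top = 208]
4. header.h = 82  [header.h = 82]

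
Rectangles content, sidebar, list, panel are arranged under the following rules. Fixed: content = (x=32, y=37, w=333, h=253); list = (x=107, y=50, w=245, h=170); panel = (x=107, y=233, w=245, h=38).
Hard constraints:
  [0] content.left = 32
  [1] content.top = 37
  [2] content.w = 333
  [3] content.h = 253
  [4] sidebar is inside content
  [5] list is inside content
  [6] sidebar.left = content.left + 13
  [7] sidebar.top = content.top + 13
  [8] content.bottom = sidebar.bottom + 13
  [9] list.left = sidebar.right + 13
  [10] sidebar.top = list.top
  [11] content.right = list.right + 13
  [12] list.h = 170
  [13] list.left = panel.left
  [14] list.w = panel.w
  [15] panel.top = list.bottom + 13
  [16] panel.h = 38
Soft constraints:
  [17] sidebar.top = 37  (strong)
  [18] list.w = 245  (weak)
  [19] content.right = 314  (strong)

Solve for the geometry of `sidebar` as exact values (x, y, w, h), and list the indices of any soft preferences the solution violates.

1. sidebar.x = 45  [sidebar.left = content.left + 13]
2. sidebar.y = 50  [sidebar.top = content.top + 13]
3. sidebar.h = 227  [content.bottom = sidebar.bottom + 13]
4. sidebar.w = 49  [list.left = sidebar.right + 13]

sidebar = (x=45, y=50, w=49, h=227)
violated soft preferences: 17, 19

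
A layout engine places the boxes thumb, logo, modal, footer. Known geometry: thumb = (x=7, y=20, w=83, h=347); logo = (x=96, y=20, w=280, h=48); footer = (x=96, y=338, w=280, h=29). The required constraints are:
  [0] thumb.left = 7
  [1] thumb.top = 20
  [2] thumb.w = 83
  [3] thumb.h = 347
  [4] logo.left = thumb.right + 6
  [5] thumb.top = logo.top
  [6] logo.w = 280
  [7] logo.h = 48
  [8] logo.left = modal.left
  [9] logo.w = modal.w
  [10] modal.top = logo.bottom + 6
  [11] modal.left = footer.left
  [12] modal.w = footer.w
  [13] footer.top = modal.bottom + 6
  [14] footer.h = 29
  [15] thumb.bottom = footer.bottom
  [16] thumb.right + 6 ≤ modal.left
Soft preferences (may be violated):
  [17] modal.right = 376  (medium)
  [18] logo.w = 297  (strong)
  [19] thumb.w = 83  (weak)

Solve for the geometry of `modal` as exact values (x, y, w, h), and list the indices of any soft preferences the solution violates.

modal = (x=96, y=74, w=280, h=258)
violated soft preferences: 18

1. modal.x = 96  [logo.left = modal.left]
2. modal.w = 280  [logo.w = modal.w]
3. modal.y = 74  [modal.top = logo.bottom + 6]
4. modal.h = 258  [footer.top = modal.bottom + 6]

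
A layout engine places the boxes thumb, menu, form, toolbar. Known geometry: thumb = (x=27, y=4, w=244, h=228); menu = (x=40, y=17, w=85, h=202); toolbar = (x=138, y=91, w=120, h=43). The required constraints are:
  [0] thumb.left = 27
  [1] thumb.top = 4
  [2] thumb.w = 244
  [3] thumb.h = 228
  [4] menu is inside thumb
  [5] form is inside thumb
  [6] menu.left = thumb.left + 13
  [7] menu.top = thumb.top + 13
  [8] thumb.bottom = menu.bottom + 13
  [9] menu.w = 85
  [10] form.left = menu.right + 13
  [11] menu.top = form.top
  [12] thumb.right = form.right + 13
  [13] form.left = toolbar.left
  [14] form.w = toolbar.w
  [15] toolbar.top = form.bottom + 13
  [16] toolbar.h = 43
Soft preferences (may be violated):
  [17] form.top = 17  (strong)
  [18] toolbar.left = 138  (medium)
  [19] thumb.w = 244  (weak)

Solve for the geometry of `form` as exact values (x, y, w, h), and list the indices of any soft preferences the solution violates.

form = (x=138, y=17, w=120, h=61)
violated soft preferences: none

1. form.x = 138  [form.left = menu.right + 13]
2. form.y = 17  [menu.top = form.top]
3. form.w = 120  [thumb.right = form.right + 13]
4. form.h = 61  [toolbar.top = form.bottom + 13]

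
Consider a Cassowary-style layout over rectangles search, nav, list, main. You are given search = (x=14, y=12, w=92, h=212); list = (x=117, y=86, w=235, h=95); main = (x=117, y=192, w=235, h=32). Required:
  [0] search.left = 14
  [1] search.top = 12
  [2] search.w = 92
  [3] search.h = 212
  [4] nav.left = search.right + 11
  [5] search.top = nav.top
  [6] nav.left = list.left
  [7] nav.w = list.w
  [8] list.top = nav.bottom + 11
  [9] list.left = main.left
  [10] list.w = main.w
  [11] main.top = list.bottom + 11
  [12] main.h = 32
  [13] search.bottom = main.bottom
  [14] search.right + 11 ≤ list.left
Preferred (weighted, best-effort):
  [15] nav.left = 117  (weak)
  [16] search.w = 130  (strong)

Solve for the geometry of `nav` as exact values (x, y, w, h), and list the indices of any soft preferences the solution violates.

nav = (x=117, y=12, w=235, h=63)
violated soft preferences: 16

1. nav.x = 117  [nav.left = search.right + 11]
2. nav.y = 12  [search.top = nav.top]
3. nav.w = 235  [nav.w = list.w]
4. nav.h = 63  [list.top = nav.bottom + 11]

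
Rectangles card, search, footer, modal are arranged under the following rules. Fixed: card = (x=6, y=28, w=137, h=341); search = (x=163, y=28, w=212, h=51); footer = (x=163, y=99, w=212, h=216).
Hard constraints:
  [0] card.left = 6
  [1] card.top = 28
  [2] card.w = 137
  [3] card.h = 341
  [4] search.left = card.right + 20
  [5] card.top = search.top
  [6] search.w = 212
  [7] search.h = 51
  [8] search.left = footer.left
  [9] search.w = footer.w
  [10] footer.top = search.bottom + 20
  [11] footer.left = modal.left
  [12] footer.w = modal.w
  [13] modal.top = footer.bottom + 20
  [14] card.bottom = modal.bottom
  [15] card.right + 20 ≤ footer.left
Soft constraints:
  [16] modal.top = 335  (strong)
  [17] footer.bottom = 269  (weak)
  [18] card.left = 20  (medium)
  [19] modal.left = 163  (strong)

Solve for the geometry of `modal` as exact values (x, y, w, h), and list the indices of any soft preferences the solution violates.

modal = (x=163, y=335, w=212, h=34)
violated soft preferences: 17, 18

1. modal.x = 163  [footer.left = modal.left]
2. modal.w = 212  [footer.w = modal.w]
3. modal.y = 335  [modal.top = footer.bottom + 20]
4. modal.h = 34  [card.bottom = modal.bottom]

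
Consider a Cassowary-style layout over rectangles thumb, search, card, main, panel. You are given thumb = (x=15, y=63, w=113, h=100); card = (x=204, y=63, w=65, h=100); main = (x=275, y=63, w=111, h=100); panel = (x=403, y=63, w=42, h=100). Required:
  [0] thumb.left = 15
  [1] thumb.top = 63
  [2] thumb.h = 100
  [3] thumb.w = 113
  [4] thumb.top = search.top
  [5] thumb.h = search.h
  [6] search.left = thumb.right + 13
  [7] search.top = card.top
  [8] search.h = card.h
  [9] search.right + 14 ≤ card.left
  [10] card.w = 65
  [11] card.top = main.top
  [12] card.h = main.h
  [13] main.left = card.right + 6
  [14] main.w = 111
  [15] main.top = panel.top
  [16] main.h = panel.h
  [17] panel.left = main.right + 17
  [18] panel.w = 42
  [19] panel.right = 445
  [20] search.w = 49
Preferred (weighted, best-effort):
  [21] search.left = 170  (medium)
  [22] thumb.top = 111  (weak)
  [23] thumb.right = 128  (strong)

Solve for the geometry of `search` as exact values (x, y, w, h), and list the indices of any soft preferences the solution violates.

1. search.y = 63  [thumb.top = search.top]
2. search.h = 100  [thumb.h = search.h]
3. search.x = 141  [search.left = thumb.right + 13]
4. search.w = 49  [search.w = 49]

search = (x=141, y=63, w=49, h=100)
violated soft preferences: 21, 22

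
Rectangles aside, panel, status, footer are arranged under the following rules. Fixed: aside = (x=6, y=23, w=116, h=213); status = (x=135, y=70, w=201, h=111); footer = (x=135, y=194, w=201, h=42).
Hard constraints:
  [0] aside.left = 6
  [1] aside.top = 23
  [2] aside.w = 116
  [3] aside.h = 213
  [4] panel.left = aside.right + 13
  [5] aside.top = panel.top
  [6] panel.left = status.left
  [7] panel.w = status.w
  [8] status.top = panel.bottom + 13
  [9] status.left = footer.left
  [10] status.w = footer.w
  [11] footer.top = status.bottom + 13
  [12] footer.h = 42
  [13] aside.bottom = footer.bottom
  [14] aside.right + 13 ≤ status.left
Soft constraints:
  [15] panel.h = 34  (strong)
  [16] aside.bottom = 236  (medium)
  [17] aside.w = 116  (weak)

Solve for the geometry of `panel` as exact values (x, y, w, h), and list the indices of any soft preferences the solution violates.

panel = (x=135, y=23, w=201, h=34)
violated soft preferences: none

1. panel.x = 135  [panel.left = aside.right + 13]
2. panel.y = 23  [aside.top = panel.top]
3. panel.w = 201  [panel.w = status.w]
4. panel.h = 34  [status.top = panel.bottom + 13]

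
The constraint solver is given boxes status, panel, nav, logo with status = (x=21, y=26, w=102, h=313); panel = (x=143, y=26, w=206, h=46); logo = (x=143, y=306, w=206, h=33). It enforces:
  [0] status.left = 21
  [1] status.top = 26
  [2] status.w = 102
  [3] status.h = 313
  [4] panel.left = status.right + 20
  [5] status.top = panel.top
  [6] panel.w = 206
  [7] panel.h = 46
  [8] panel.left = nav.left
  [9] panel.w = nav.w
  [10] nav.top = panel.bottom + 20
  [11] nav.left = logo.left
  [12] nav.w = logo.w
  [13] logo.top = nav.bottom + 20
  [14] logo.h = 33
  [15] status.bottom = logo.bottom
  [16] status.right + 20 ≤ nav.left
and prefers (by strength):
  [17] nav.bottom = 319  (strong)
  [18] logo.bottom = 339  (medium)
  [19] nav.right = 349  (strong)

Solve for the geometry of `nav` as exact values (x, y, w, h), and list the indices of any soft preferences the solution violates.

nav = (x=143, y=92, w=206, h=194)
violated soft preferences: 17

1. nav.x = 143  [panel.left = nav.left]
2. nav.w = 206  [panel.w = nav.w]
3. nav.y = 92  [nav.top = panel.bottom + 20]
4. nav.h = 194  [logo.top = nav.bottom + 20]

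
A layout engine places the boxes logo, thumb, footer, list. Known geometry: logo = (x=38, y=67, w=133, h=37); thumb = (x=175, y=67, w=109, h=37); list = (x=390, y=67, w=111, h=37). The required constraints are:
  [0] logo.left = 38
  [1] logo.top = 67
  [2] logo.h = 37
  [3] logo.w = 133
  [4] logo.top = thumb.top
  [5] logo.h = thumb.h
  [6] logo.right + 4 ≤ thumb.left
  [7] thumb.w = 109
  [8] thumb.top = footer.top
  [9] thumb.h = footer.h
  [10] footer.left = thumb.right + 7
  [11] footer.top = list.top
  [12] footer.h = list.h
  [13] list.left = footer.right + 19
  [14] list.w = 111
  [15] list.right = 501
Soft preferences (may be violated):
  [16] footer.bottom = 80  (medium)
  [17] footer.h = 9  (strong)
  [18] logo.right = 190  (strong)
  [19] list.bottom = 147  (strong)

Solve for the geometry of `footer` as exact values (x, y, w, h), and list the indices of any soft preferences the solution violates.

footer = (x=291, y=67, w=80, h=37)
violated soft preferences: 16, 17, 18, 19

1. footer.y = 67  [thumb.top = footer.top]
2. footer.h = 37  [thumb.h = footer.h]
3. footer.x = 291  [footer.left = thumb.right + 7]
4. footer.w = 80  [list.left = footer.right + 19]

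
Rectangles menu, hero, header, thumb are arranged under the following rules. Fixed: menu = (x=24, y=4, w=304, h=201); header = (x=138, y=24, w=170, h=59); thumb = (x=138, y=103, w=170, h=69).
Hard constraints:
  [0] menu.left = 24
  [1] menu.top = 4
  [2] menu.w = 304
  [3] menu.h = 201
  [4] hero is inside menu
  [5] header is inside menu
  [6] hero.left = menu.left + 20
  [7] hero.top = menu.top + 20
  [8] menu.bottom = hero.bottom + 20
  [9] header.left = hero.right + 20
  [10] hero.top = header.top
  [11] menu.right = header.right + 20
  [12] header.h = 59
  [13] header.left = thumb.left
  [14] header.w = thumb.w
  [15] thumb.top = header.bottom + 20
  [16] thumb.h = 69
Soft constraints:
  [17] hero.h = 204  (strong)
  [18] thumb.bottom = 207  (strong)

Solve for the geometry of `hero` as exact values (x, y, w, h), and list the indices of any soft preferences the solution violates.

hero = (x=44, y=24, w=74, h=161)
violated soft preferences: 17, 18

1. hero.x = 44  [hero.left = menu.left + 20]
2. hero.y = 24  [hero.top = menu.top + 20]
3. hero.h = 161  [menu.bottom = hero.bottom + 20]
4. hero.w = 74  [header.left = hero.right + 20]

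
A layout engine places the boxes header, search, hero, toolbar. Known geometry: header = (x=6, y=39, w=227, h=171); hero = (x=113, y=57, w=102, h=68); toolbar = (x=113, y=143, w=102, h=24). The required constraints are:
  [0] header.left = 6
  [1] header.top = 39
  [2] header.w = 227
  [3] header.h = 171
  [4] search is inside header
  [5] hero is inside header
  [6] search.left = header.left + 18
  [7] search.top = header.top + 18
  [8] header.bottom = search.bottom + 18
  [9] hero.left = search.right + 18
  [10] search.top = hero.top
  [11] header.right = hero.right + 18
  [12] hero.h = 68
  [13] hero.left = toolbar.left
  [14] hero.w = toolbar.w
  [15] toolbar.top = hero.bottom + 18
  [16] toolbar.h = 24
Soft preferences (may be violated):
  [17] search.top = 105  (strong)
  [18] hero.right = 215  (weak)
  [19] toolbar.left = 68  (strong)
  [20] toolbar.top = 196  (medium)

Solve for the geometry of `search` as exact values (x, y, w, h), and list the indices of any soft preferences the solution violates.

search = (x=24, y=57, w=71, h=135)
violated soft preferences: 17, 19, 20

1. search.x = 24  [search.left = header.left + 18]
2. search.y = 57  [search.top = header.top + 18]
3. search.h = 135  [header.bottom = search.bottom + 18]
4. search.w = 71  [hero.left = search.right + 18]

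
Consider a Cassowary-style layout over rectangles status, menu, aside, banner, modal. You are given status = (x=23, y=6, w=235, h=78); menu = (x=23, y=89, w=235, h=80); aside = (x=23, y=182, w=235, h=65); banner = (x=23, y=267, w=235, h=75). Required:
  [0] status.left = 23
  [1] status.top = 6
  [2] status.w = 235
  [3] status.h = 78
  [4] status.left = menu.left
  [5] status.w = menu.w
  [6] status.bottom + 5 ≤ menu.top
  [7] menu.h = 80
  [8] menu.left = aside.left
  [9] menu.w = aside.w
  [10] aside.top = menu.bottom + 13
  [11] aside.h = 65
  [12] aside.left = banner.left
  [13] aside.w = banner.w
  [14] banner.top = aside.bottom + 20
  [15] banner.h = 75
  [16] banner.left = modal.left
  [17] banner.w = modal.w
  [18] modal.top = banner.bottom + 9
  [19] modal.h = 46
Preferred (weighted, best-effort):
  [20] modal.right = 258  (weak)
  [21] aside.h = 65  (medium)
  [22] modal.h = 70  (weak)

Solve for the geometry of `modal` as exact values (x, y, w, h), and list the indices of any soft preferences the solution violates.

1. modal.x = 23  [banner.left = modal.left]
2. modal.w = 235  [banner.w = modal.w]
3. modal.y = 351  [modal.top = banner.bottom + 9]
4. modal.h = 46  [modal.h = 46]

modal = (x=23, y=351, w=235, h=46)
violated soft preferences: 22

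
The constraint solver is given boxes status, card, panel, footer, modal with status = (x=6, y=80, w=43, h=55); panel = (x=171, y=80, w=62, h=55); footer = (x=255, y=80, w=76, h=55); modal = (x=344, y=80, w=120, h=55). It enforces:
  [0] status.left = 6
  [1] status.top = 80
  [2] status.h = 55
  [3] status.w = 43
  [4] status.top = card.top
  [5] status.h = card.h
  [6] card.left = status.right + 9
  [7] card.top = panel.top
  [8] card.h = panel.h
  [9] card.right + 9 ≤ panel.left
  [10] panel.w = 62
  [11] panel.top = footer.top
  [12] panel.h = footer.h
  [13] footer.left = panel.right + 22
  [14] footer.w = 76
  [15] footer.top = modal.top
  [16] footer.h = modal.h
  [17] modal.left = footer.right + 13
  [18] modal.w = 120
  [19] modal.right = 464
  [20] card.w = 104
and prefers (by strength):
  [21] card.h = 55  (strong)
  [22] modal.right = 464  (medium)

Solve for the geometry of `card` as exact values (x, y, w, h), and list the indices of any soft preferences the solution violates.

card = (x=58, y=80, w=104, h=55)
violated soft preferences: none

1. card.y = 80  [status.top = card.top]
2. card.h = 55  [status.h = card.h]
3. card.x = 58  [card.left = status.right + 9]
4. card.w = 104  [card.w = 104]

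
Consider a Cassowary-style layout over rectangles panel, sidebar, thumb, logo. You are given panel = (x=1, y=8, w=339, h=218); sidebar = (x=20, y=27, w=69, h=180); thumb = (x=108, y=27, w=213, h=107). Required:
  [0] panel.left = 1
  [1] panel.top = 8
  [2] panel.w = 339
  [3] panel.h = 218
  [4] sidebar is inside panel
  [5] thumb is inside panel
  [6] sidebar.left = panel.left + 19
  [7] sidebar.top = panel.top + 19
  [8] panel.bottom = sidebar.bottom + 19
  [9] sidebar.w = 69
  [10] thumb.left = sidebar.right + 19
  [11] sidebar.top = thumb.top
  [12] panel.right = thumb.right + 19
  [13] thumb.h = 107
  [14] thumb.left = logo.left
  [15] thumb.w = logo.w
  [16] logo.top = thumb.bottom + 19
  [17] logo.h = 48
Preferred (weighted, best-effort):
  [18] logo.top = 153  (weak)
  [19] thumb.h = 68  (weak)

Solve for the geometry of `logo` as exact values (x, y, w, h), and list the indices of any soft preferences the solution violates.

1. logo.x = 108  [thumb.left = logo.left]
2. logo.w = 213  [thumb.w = logo.w]
3. logo.y = 153  [logo.top = thumb.bottom + 19]
4. logo.h = 48  [logo.h = 48]

logo = (x=108, y=153, w=213, h=48)
violated soft preferences: 19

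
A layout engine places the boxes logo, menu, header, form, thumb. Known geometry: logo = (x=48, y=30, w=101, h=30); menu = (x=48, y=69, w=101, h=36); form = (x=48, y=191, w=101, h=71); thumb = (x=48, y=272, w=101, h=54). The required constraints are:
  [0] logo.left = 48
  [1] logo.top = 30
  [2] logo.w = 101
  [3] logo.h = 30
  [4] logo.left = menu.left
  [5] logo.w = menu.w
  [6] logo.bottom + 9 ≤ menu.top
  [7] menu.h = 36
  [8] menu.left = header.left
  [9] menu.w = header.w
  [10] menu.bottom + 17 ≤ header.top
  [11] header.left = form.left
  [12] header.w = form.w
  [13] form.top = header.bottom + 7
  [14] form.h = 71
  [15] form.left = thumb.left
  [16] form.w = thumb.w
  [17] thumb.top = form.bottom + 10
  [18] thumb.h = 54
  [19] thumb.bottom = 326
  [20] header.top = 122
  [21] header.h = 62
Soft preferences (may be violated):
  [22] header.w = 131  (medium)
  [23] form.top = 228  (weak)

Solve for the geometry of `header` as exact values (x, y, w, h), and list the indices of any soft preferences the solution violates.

1. header.x = 48  [menu.left = header.left]
2. header.w = 101  [menu.w = header.w]
3. header.y = 122  [header.top = 122]
4. header.h = 62  [header.h = 62]

header = (x=48, y=122, w=101, h=62)
violated soft preferences: 22, 23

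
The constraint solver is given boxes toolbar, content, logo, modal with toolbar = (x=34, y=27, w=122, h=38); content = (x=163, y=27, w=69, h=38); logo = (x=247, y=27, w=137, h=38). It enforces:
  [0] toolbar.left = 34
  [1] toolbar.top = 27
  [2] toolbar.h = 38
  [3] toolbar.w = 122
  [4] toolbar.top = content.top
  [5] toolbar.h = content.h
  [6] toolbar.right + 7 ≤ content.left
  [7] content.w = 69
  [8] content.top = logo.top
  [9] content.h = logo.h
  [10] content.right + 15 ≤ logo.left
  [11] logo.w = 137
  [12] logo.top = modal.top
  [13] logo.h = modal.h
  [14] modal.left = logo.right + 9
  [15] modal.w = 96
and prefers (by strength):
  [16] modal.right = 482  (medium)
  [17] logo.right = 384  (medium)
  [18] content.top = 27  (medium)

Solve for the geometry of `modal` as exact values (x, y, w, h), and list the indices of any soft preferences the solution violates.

modal = (x=393, y=27, w=96, h=38)
violated soft preferences: 16

1. modal.y = 27  [logo.top = modal.top]
2. modal.h = 38  [logo.h = modal.h]
3. modal.x = 393  [modal.left = logo.right + 9]
4. modal.w = 96  [modal.w = 96]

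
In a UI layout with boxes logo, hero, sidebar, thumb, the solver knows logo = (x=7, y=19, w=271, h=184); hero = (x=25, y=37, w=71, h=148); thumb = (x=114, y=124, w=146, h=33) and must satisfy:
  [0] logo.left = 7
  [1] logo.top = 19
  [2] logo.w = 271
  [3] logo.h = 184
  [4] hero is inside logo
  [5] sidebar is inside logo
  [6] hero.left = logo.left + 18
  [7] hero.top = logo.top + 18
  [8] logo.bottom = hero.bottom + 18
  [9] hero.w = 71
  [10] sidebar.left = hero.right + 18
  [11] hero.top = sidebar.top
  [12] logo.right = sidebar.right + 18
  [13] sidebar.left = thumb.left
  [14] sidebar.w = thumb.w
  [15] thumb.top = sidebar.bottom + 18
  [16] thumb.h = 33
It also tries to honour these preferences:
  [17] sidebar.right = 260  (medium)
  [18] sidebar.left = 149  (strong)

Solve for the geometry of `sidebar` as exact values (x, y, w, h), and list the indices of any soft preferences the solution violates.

sidebar = (x=114, y=37, w=146, h=69)
violated soft preferences: 18

1. sidebar.x = 114  [sidebar.left = hero.right + 18]
2. sidebar.y = 37  [hero.top = sidebar.top]
3. sidebar.w = 146  [logo.right = sidebar.right + 18]
4. sidebar.h = 69  [thumb.top = sidebar.bottom + 18]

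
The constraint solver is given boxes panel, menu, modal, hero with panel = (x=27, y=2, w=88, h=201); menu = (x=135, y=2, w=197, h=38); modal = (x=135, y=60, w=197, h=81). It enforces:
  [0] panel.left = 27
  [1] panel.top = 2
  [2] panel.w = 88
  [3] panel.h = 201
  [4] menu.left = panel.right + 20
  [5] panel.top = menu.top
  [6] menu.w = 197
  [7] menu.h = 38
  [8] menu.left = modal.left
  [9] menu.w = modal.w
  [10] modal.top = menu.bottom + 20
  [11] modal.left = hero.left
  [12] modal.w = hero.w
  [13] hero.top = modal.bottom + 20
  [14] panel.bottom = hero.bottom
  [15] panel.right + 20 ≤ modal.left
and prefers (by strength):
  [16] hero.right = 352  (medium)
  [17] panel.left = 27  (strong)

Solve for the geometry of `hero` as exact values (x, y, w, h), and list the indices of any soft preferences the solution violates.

1. hero.x = 135  [modal.left = hero.left]
2. hero.w = 197  [modal.w = hero.w]
3. hero.y = 161  [hero.top = modal.bottom + 20]
4. hero.h = 42  [panel.bottom = hero.bottom]

hero = (x=135, y=161, w=197, h=42)
violated soft preferences: 16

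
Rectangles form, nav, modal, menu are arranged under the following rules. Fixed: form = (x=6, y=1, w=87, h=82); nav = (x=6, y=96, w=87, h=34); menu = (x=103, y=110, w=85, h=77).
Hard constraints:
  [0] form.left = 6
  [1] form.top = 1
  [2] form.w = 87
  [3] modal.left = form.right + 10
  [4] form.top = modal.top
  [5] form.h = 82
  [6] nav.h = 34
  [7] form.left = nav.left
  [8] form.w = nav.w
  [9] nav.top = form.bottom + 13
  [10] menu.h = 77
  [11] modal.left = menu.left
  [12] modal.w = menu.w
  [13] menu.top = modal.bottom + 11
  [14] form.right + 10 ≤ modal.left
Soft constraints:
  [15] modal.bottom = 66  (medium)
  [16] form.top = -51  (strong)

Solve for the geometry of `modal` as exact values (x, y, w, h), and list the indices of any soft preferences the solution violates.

1. modal.x = 103  [modal.left = form.right + 10]
2. modal.y = 1  [form.top = modal.top]
3. modal.w = 85  [modal.w = menu.w]
4. modal.h = 98  [menu.top = modal.bottom + 11]

modal = (x=103, y=1, w=85, h=98)
violated soft preferences: 15, 16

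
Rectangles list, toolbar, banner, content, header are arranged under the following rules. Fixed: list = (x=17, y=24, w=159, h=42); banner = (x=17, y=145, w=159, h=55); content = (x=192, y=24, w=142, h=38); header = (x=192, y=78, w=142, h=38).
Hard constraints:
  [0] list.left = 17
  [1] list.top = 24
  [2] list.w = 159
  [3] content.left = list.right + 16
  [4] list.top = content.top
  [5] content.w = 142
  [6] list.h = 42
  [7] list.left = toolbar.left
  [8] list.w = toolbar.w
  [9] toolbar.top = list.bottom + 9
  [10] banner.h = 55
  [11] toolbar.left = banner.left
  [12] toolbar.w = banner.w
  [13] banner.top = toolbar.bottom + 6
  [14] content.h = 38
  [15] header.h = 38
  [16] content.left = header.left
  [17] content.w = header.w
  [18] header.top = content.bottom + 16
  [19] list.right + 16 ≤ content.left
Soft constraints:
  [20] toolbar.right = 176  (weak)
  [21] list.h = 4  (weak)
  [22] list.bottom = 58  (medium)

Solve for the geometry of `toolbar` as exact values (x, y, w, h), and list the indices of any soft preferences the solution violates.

1. toolbar.x = 17  [list.left = toolbar.left]
2. toolbar.w = 159  [list.w = toolbar.w]
3. toolbar.y = 75  [toolbar.top = list.bottom + 9]
4. toolbar.h = 64  [banner.top = toolbar.bottom + 6]

toolbar = (x=17, y=75, w=159, h=64)
violated soft preferences: 21, 22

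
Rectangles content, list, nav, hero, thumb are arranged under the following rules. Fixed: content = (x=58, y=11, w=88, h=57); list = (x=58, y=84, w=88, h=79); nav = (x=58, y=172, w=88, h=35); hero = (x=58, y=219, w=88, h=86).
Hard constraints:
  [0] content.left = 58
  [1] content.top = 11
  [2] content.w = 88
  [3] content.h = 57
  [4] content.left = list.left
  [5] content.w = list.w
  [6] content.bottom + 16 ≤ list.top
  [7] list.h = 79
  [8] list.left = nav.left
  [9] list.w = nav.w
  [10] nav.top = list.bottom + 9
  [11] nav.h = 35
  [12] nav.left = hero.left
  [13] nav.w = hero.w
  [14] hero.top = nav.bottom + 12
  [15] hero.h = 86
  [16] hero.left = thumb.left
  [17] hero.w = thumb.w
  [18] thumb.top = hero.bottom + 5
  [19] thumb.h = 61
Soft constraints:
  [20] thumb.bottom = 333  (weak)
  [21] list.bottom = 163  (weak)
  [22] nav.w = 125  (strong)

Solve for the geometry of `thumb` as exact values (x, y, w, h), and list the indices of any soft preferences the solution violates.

1. thumb.x = 58  [hero.left = thumb.left]
2. thumb.w = 88  [hero.w = thumb.w]
3. thumb.y = 310  [thumb.top = hero.bottom + 5]
4. thumb.h = 61  [thumb.h = 61]

thumb = (x=58, y=310, w=88, h=61)
violated soft preferences: 20, 22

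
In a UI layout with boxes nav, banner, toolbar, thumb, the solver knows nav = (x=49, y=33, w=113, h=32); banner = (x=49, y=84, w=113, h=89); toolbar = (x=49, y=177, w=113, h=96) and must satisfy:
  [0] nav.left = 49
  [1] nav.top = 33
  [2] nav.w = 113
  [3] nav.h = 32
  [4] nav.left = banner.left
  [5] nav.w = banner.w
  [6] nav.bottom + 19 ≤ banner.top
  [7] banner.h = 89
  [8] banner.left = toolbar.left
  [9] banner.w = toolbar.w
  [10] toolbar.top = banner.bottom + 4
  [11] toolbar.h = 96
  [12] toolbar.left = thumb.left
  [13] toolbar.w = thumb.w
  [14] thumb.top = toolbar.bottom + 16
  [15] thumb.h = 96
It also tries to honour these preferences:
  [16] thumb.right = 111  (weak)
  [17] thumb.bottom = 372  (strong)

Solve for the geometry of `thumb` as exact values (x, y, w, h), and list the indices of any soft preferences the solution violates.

thumb = (x=49, y=289, w=113, h=96)
violated soft preferences: 16, 17

1. thumb.x = 49  [toolbar.left = thumb.left]
2. thumb.w = 113  [toolbar.w = thumb.w]
3. thumb.y = 289  [thumb.top = toolbar.bottom + 16]
4. thumb.h = 96  [thumb.h = 96]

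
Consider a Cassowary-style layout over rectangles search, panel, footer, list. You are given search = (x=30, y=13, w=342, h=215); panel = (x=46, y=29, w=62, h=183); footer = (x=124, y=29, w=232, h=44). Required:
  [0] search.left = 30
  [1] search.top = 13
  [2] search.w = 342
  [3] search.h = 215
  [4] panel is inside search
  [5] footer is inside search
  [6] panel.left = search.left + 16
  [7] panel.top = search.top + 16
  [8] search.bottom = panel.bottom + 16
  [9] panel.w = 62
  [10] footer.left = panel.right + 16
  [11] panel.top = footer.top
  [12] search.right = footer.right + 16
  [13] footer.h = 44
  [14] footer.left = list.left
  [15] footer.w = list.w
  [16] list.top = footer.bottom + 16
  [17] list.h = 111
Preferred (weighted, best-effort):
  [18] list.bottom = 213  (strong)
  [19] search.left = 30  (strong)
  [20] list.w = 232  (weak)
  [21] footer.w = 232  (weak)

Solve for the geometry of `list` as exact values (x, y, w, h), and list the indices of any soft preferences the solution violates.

list = (x=124, y=89, w=232, h=111)
violated soft preferences: 18

1. list.x = 124  [footer.left = list.left]
2. list.w = 232  [footer.w = list.w]
3. list.y = 89  [list.top = footer.bottom + 16]
4. list.h = 111  [list.h = 111]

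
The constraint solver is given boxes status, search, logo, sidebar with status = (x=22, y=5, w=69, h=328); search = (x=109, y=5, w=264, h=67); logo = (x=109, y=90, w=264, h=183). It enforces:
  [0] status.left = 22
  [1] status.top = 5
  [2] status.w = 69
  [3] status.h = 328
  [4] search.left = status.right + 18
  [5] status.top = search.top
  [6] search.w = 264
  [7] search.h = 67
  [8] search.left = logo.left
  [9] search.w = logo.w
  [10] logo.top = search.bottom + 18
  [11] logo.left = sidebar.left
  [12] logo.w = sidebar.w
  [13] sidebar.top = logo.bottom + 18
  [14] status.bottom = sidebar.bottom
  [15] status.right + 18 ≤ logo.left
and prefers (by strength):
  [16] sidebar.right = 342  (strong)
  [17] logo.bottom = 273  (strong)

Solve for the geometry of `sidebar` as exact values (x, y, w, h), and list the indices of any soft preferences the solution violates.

1. sidebar.x = 109  [logo.left = sidebar.left]
2. sidebar.w = 264  [logo.w = sidebar.w]
3. sidebar.y = 291  [sidebar.top = logo.bottom + 18]
4. sidebar.h = 42  [status.bottom = sidebar.bottom]

sidebar = (x=109, y=291, w=264, h=42)
violated soft preferences: 16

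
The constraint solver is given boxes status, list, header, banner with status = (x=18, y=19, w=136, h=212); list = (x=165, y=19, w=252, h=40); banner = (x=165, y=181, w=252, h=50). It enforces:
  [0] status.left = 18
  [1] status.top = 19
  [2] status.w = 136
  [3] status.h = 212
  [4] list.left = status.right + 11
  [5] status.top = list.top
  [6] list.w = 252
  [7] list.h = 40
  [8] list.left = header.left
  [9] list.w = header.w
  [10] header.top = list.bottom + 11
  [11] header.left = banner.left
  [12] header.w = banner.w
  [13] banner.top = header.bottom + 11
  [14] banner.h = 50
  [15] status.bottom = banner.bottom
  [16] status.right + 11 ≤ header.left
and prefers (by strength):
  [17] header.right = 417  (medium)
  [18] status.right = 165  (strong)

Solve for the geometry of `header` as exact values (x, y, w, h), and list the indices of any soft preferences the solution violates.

1. header.x = 165  [list.left = header.left]
2. header.w = 252  [list.w = header.w]
3. header.y = 70  [header.top = list.bottom + 11]
4. header.h = 100  [banner.top = header.bottom + 11]

header = (x=165, y=70, w=252, h=100)
violated soft preferences: 18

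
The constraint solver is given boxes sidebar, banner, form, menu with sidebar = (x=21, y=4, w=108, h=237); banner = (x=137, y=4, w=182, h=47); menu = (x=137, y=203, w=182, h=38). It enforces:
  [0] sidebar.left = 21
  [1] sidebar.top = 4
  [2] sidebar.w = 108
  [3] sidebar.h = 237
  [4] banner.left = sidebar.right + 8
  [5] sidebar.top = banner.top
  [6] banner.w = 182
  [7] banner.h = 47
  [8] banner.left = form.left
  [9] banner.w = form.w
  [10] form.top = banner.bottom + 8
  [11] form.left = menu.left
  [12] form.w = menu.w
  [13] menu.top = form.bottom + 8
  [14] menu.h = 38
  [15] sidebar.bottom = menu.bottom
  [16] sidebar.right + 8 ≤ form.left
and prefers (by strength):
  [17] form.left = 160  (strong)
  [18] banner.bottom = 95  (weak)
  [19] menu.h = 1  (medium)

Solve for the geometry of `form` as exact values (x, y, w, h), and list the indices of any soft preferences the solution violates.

1. form.x = 137  [banner.left = form.left]
2. form.w = 182  [banner.w = form.w]
3. form.y = 59  [form.top = banner.bottom + 8]
4. form.h = 136  [menu.top = form.bottom + 8]

form = (x=137, y=59, w=182, h=136)
violated soft preferences: 17, 18, 19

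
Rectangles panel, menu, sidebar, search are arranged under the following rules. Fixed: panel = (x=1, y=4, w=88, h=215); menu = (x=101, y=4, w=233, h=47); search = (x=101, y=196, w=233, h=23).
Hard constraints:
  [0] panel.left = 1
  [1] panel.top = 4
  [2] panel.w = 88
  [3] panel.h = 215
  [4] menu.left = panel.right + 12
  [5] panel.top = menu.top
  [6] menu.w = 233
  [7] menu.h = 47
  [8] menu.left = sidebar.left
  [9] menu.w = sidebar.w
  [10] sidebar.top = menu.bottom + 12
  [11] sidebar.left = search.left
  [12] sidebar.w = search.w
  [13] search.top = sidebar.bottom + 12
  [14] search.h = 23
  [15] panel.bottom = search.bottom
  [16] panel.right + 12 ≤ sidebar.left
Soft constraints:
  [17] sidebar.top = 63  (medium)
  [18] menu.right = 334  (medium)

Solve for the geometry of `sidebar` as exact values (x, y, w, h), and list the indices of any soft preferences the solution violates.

sidebar = (x=101, y=63, w=233, h=121)
violated soft preferences: none

1. sidebar.x = 101  [menu.left = sidebar.left]
2. sidebar.w = 233  [menu.w = sidebar.w]
3. sidebar.y = 63  [sidebar.top = menu.bottom + 12]
4. sidebar.h = 121  [search.top = sidebar.bottom + 12]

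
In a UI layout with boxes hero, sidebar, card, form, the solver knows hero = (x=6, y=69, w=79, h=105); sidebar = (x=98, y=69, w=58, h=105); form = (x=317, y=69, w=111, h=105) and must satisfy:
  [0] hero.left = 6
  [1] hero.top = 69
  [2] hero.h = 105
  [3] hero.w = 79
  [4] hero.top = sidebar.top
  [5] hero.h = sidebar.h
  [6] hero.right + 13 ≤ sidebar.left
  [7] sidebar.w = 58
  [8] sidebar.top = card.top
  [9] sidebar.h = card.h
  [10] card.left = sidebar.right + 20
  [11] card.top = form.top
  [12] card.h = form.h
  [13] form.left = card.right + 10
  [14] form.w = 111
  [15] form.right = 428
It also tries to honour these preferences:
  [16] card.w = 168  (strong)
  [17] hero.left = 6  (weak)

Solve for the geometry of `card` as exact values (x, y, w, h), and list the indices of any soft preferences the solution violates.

1. card.y = 69  [sidebar.top = card.top]
2. card.h = 105  [sidebar.h = card.h]
3. card.x = 176  [card.left = sidebar.right + 20]
4. card.w = 131  [form.left = card.right + 10]

card = (x=176, y=69, w=131, h=105)
violated soft preferences: 16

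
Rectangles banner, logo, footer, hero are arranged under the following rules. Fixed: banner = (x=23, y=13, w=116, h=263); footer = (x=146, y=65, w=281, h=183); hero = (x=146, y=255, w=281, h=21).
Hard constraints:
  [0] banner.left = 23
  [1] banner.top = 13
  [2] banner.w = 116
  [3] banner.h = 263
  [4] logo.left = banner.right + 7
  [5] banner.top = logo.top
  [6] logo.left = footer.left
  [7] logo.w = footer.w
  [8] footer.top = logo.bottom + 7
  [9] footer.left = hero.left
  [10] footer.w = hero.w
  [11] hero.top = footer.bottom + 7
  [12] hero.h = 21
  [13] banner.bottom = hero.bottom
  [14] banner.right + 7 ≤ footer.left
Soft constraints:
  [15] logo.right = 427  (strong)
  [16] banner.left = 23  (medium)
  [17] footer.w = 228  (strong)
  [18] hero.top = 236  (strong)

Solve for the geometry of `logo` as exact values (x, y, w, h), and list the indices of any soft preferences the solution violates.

logo = (x=146, y=13, w=281, h=45)
violated soft preferences: 17, 18

1. logo.x = 146  [logo.left = banner.right + 7]
2. logo.y = 13  [banner.top = logo.top]
3. logo.w = 281  [logo.w = footer.w]
4. logo.h = 45  [footer.top = logo.bottom + 7]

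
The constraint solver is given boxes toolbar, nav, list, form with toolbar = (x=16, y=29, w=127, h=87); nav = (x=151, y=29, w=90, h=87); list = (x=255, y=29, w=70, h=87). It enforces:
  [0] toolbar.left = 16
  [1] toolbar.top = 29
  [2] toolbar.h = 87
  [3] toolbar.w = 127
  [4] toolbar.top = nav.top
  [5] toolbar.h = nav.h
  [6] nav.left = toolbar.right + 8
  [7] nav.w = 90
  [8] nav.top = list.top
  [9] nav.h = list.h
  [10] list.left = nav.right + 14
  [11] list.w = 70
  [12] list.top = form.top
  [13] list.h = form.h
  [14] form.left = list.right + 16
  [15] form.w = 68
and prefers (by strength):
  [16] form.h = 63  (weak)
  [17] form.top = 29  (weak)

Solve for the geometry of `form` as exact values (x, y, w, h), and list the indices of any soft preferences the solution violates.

form = (x=341, y=29, w=68, h=87)
violated soft preferences: 16

1. form.y = 29  [list.top = form.top]
2. form.h = 87  [list.h = form.h]
3. form.x = 341  [form.left = list.right + 16]
4. form.w = 68  [form.w = 68]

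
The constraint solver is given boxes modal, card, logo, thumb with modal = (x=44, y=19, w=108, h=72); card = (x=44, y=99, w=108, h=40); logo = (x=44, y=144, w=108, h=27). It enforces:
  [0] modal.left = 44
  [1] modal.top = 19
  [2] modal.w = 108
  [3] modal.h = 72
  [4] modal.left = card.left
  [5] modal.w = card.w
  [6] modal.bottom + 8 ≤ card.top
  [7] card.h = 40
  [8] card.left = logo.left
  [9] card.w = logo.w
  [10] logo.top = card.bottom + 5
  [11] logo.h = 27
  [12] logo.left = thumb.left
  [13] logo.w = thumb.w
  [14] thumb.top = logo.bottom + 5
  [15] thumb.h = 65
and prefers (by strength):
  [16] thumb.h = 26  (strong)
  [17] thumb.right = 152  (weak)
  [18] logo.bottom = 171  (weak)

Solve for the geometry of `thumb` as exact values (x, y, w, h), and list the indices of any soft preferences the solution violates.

thumb = (x=44, y=176, w=108, h=65)
violated soft preferences: 16

1. thumb.x = 44  [logo.left = thumb.left]
2. thumb.w = 108  [logo.w = thumb.w]
3. thumb.y = 176  [thumb.top = logo.bottom + 5]
4. thumb.h = 65  [thumb.h = 65]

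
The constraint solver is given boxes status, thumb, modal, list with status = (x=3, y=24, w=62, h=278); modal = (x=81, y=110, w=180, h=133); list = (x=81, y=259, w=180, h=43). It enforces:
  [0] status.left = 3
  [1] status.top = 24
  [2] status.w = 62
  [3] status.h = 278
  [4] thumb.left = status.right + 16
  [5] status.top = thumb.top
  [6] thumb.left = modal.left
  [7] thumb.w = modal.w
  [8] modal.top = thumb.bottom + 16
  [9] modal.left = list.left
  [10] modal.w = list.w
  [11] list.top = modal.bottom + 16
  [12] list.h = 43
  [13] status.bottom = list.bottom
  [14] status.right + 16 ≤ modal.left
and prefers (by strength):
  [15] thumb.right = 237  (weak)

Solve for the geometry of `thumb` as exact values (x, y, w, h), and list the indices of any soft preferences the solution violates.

thumb = (x=81, y=24, w=180, h=70)
violated soft preferences: 15

1. thumb.x = 81  [thumb.left = status.right + 16]
2. thumb.y = 24  [status.top = thumb.top]
3. thumb.w = 180  [thumb.w = modal.w]
4. thumb.h = 70  [modal.top = thumb.bottom + 16]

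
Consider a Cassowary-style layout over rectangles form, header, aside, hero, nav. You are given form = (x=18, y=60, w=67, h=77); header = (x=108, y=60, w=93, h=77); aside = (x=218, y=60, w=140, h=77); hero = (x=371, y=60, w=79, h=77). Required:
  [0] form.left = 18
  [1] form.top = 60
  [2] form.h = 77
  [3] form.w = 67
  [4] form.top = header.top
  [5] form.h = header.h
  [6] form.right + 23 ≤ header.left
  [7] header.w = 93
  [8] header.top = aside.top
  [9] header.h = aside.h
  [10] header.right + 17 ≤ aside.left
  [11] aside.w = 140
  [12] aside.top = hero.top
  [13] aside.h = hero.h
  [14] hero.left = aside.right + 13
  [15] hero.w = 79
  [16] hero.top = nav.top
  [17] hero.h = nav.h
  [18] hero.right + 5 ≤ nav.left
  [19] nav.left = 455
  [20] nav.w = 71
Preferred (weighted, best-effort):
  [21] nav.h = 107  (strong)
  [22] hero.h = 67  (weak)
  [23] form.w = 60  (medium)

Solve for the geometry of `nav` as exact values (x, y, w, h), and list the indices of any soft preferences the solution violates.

nav = (x=455, y=60, w=71, h=77)
violated soft preferences: 21, 22, 23

1. nav.y = 60  [hero.top = nav.top]
2. nav.h = 77  [hero.h = nav.h]
3. nav.x = 455  [nav.left = 455]
4. nav.w = 71  [nav.w = 71]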